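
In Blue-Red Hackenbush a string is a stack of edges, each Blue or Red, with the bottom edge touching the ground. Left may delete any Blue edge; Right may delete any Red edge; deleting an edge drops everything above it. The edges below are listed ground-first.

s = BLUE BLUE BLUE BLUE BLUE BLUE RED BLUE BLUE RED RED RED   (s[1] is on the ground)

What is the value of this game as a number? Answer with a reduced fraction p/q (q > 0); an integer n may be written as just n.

369/64

1 of 12 · B · max L 0 · min R +∞ → 1
2 of 12 · BB · max L 1 · min R +∞ → 2
3 of 12 · BBB · max L 2 · min R +∞ → 3
4 of 12 · BBBB · max L 3 · min R +∞ → 4
5 of 12 · BBBBB · max L 4 · min R +∞ → 5
6 of 12 · BBBBBB · max L 5 · min R +∞ → 6
7 of 12 · BBBBBBR · max L 5 · min R 6 → 11/2
8 of 12 · BBBBBBRB · max L 11/2 · min R 6 → 23/4
9 of 12 · BBBBBBRBB · max L 23/4 · min R 6 → 47/8
10 of 12 · BBBBBBRBBR · max L 23/4 · min R 47/8 → 93/16
11 of 12 · BBBBBBRBBRR · max L 23/4 · min R 93/16 → 185/32
12 of 12 · BBBBBBRBBRRR · max L 23/4 · min R 185/32 → 369/64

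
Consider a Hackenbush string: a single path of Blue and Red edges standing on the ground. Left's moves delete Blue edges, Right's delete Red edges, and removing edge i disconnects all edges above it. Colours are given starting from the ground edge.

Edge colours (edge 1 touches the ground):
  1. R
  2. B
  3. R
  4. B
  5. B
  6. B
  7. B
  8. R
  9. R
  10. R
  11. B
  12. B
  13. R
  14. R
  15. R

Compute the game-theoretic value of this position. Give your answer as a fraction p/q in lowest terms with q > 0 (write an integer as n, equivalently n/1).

-8655/16384

Build val(s[:k]) for k = 1..15, string s = R B R B B B B R R R B B R R R.
R: Left { none }, Right { 0 } → simplest -1
RB: Left { -1 }, Right { 0 } → simplest -1/2
RBR: Left { -1 }, Right { -1/2, 0 } → simplest -3/4
RBRB: Left { -1, -3/4 }, Right { -1/2, 0 } → simplest -5/8
RBRBB: Left { -1, -3/4, -5/8 }, Right { -1/2, 0 } → simplest -9/16
RBRBBB: Left { -1, -3/4, -5/8, -9/16 }, Right { -1/2, 0 } → simplest -17/32
RBRBBBB: Left { -1, -3/4, -5/8, -9/16, -17/32 }, Right { -1/2, 0 } → simplest -33/64
RBRBBBBR: Left { -1, -3/4, -5/8, -9/16, -17/32 }, Right { -33/64, -1/2, 0 } → simplest -67/128
RBRBBBBRR: Left { -1, -3/4, -5/8, -9/16, -17/32 }, Right { -67/128, -33/64, -1/2, 0 } → simplest -135/256
RBRBBBBRRR: Left { -1, -3/4, -5/8, -9/16, -17/32 }, Right { -135/256, -67/128, -33/64, -1/2, 0 } → simplest -271/512
RBRBBBBRRRB: Left { -1, -3/4, -5/8, -9/16, -17/32, -271/512 }, Right { -135/256, -67/128, -33/64, -1/2, 0 } → simplest -541/1024
RBRBBBBRRRBB: Left { -1, -3/4, -5/8, -9/16, -17/32, -271/512, -541/1024 }, Right { -135/256, -67/128, -33/64, -1/2, 0 } → simplest -1081/2048
RBRBBBBRRRBBR: Left { -1, -3/4, -5/8, -9/16, -17/32, -271/512, -541/1024 }, Right { -1081/2048, -135/256, -67/128, -33/64, -1/2, 0 } → simplest -2163/4096
RBRBBBBRRRBBRR: Left { -1, -3/4, -5/8, -9/16, -17/32, -271/512, -541/1024 }, Right { -2163/4096, -1081/2048, -135/256, -67/128, -33/64, -1/2, 0 } → simplest -4327/8192
RBRBBBBRRRBBRRR: Left { -1, -3/4, -5/8, -9/16, -17/32, -271/512, -541/1024 }, Right { -4327/8192, -2163/4096, -1081/2048, -135/256, -67/128, -33/64, -1/2, 0 } → simplest -8655/16384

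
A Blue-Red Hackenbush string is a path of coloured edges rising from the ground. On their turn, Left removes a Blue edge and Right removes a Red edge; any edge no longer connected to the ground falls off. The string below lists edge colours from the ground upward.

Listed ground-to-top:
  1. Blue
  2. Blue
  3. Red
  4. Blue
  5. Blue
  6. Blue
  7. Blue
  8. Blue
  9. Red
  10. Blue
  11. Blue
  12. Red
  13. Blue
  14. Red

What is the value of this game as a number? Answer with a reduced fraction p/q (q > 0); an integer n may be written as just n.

8117/4096

B: Left { 0 }, Right { · } = simplest 1
BB: Left { 0 1 }, Right { · } = simplest 2
BBR: Left { 0 1 }, Right { 2 } = simplest 3/2
BBRB: Left { 0 1 3/2 }, Right { 2 } = simplest 7/4
BBRBB: Left { 0 1 3/2 7/4 }, Right { 2 } = simplest 15/8
BBRBBB: Left { 0 1 3/2 7/4 15/8 }, Right { 2 } = simplest 31/16
BBRBBBB: Left { 0 1 3/2 7/4 15/8 31/16 }, Right { 2 } = simplest 63/32
BBRBBBBB: Left { 0 1 3/2 7/4 15/8 31/16 63/32 }, Right { 2 } = simplest 127/64
BBRBBBBBR: Left { 0 1 3/2 7/4 15/8 31/16 63/32 }, Right { 127/64 2 } = simplest 253/128
BBRBBBBBRB: Left { 0 1 3/2 7/4 15/8 31/16 63/32 253/128 }, Right { 127/64 2 } = simplest 507/256
BBRBBBBBRBB: Left { 0 1 3/2 7/4 15/8 31/16 63/32 253/128 507/256 }, Right { 127/64 2 } = simplest 1015/512
BBRBBBBBRBBR: Left { 0 1 3/2 7/4 15/8 31/16 63/32 253/128 507/256 }, Right { 1015/512 127/64 2 } = simplest 2029/1024
BBRBBBBBRBBRB: Left { 0 1 3/2 7/4 15/8 31/16 63/32 253/128 507/256 2029/1024 }, Right { 1015/512 127/64 2 } = simplest 4059/2048
BBRBBBBBRBBRBR: Left { 0 1 3/2 7/4 15/8 31/16 63/32 253/128 507/256 2029/1024 }, Right { 4059/2048 1015/512 127/64 2 } = simplest 8117/4096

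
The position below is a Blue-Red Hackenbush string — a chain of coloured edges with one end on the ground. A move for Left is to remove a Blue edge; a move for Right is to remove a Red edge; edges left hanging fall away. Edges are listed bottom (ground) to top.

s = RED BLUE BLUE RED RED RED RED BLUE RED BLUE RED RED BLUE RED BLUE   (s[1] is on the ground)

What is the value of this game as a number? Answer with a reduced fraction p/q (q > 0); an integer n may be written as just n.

Build G(s[:k]) for k = 1..15, string s = RED BLUE BLUE RED RED RED RED BLUE RED BLUE RED RED BLUE RED BLUE.
step 1: add RED to get R; options L={ — } R={ 0 } -> -1
step 2: add BLUE to get RB; options L={ -1 } R={ 0 } -> -1/2
step 3: add BLUE to get RBB; options L={ -1 -1/2 } R={ 0 } -> -1/4
step 4: add RED to get RBBR; options L={ -1 -1/2 } R={ -1/4 0 } -> -3/8
step 5: add RED to get RBBRR; options L={ -1 -1/2 } R={ -3/8 -1/4 0 } -> -7/16
step 6: add RED to get RBBRRR; options L={ -1 -1/2 } R={ -7/16 -3/8 -1/4 0 } -> -15/32
step 7: add RED to get RBBRRRR; options L={ -1 -1/2 } R={ -15/32 -7/16 -3/8 -1/4 0 } -> -31/64
step 8: add BLUE to get RBBRRRRB; options L={ -1 -1/2 -31/64 } R={ -15/32 -7/16 -3/8 -1/4 0 } -> -61/128
step 9: add RED to get RBBRRRRBR; options L={ -1 -1/2 -31/64 } R={ -61/128 -15/32 -7/16 -3/8 -1/4 0 } -> -123/256
step 10: add BLUE to get RBBRRRRBRB; options L={ -1 -1/2 -31/64 -123/256 } R={ -61/128 -15/32 -7/16 -3/8 -1/4 0 } -> -245/512
step 11: add RED to get RBBRRRRBRBR; options L={ -1 -1/2 -31/64 -123/256 } R={ -245/512 -61/128 -15/32 -7/16 -3/8 -1/4 0 } -> -491/1024
step 12: add RED to get RBBRRRRBRBRR; options L={ -1 -1/2 -31/64 -123/256 } R={ -491/1024 -245/512 -61/128 -15/32 -7/16 -3/8 -1/4 0 } -> -983/2048
step 13: add BLUE to get RBBRRRRBRBRRB; options L={ -1 -1/2 -31/64 -123/256 -983/2048 } R={ -491/1024 -245/512 -61/128 -15/32 -7/16 -3/8 -1/4 0 } -> -1965/4096
step 14: add RED to get RBBRRRRBRBRRBR; options L={ -1 -1/2 -31/64 -123/256 -983/2048 } R={ -1965/4096 -491/1024 -245/512 -61/128 -15/32 -7/16 -3/8 -1/4 0 } -> -3931/8192
step 15: add BLUE to get RBBRRRRBRBRRBRB; options L={ -1 -1/2 -31/64 -123/256 -983/2048 -3931/8192 } R={ -1965/4096 -491/1024 -245/512 -61/128 -15/32 -7/16 -3/8 -1/4 0 } -> -7861/16384

-7861/16384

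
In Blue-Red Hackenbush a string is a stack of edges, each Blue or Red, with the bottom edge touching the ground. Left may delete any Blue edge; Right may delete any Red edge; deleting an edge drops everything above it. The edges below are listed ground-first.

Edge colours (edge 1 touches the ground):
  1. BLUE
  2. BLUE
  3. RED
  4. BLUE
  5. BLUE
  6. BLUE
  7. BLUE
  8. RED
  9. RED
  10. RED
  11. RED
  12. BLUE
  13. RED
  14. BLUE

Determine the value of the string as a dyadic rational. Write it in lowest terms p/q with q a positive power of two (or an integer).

Recurse on prefixes of the 14-edge string BLUE BLUE RED BLUE BLUE BLUE BLUE RED RED RED RED BLUE RED BLUE:
G_1 [B]  L=[0]  R=[]  → 1
G_2 [BB]  L=[0 1]  R=[]  → 2
G_3 [BBR]  L=[0 1]  R=[2]  → 3/2
G_4 [BBRB]  L=[0 1 3/2]  R=[2]  → 7/4
G_5 [BBRBB]  L=[0 1 3/2 7/4]  R=[2]  → 15/8
G_6 [BBRBBB]  L=[0 1 3/2 7/4 15/8]  R=[2]  → 31/16
G_7 [BBRBBBB]  L=[0 1 3/2 7/4 15/8 31/16]  R=[2]  → 63/32
G_8 [BBRBBBBR]  L=[0 1 3/2 7/4 15/8 31/16]  R=[63/32 2]  → 125/64
G_9 [BBRBBBBRR]  L=[0 1 3/2 7/4 15/8 31/16]  R=[125/64 63/32 2]  → 249/128
G_10 [BBRBBBBRRR]  L=[0 1 3/2 7/4 15/8 31/16]  R=[249/128 125/64 63/32 2]  → 497/256
G_11 [BBRBBBBRRRR]  L=[0 1 3/2 7/4 15/8 31/16]  R=[497/256 249/128 125/64 63/32 2]  → 993/512
G_12 [BBRBBBBRRRRB]  L=[0 1 3/2 7/4 15/8 31/16 993/512]  R=[497/256 249/128 125/64 63/32 2]  → 1987/1024
G_13 [BBRBBBBRRRRBR]  L=[0 1 3/2 7/4 15/8 31/16 993/512]  R=[1987/1024 497/256 249/128 125/64 63/32 2]  → 3973/2048
G_14 [BBRBBBBRRRRBRB]  L=[0 1 3/2 7/4 15/8 31/16 993/512 3973/2048]  R=[1987/1024 497/256 249/128 125/64 63/32 2]  → 7947/4096

7947/4096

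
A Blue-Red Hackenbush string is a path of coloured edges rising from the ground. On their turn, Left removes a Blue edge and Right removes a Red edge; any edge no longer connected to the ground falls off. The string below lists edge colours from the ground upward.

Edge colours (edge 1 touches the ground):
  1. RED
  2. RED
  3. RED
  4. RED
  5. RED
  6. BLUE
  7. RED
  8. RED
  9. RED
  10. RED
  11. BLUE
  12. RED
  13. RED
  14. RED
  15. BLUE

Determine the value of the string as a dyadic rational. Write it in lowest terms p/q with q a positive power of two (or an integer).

Prefix values for RED RED RED RED RED BLUE RED RED RED RED BLUE RED RED RED BLUE via {L|R} + simplicity:
g(R) = { · | 0 } = -1
g(RR) = { · | -1,0 } = -2
g(RRR) = { · | -2,-1,0 } = -3
g(RRRR) = { · | -3,-2,-1,0 } = -4
g(RRRRR) = { · | -4,-3,-2,-1,0 } = -5
g(RRRRRB) = { -5 | -4,-3,-2,-1,0 } = -9/2
g(RRRRRBR) = { -5 | -9/2,-4,-3,-2,-1,0 } = -19/4
g(RRRRRBRR) = { -5 | -19/4,-9/2,-4,-3,-2,-1,0 } = -39/8
g(RRRRRBRRR) = { -5 | -39/8,-19/4,-9/2,-4,-3,-2,-1,0 } = -79/16
g(RRRRRBRRRR) = { -5 | -79/16,-39/8,-19/4,-9/2,-4,-3,-2,-1,0 } = -159/32
g(RRRRRBRRRRB) = { -5,-159/32 | -79/16,-39/8,-19/4,-9/2,-4,-3,-2,-1,0 } = -317/64
g(RRRRRBRRRRBR) = { -5,-159/32 | -317/64,-79/16,-39/8,-19/4,-9/2,-4,-3,-2,-1,0 } = -635/128
g(RRRRRBRRRRBRR) = { -5,-159/32 | -635/128,-317/64,-79/16,-39/8,-19/4,-9/2,-4,-3,-2,-1,0 } = -1271/256
g(RRRRRBRRRRBRRR) = { -5,-159/32 | -1271/256,-635/128,-317/64,-79/16,-39/8,-19/4,-9/2,-4,-3,-2,-1,0 } = -2543/512
g(RRRRRBRRRRBRRRB) = { -5,-159/32,-2543/512 | -1271/256,-635/128,-317/64,-79/16,-39/8,-19/4,-9/2,-4,-3,-2,-1,0 } = -5085/1024

-5085/1024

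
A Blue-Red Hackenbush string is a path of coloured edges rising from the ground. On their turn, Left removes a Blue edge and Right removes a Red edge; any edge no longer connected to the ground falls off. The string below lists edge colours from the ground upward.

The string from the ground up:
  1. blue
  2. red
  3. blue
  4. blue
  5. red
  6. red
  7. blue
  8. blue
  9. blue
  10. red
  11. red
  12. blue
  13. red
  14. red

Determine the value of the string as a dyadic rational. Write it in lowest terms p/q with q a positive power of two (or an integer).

Recurse on prefixes of the 14-edge string blue red blue blue red red blue blue blue red red blue red red:
g(b) = { 0 | none } — 1
g(br) = { 0 | 1 } — 1/2
g(brb) = { 0 1/2 | 1 } — 3/4
g(brbb) = { 0 1/2 3/4 | 1 } — 7/8
g(brbbr) = { 0 1/2 3/4 | 7/8 1 } — 13/16
g(brbbrr) = { 0 1/2 3/4 | 13/16 7/8 1 } — 25/32
g(brbbrrb) = { 0 1/2 3/4 25/32 | 13/16 7/8 1 } — 51/64
g(brbbrrbb) = { 0 1/2 3/4 25/32 51/64 | 13/16 7/8 1 } — 103/128
g(brbbrrbbb) = { 0 1/2 3/4 25/32 51/64 103/128 | 13/16 7/8 1 } — 207/256
g(brbbrrbbbr) = { 0 1/2 3/4 25/32 51/64 103/128 | 207/256 13/16 7/8 1 } — 413/512
g(brbbrrbbbrr) = { 0 1/2 3/4 25/32 51/64 103/128 | 413/512 207/256 13/16 7/8 1 } — 825/1024
g(brbbrrbbbrrb) = { 0 1/2 3/4 25/32 51/64 103/128 825/1024 | 413/512 207/256 13/16 7/8 1 } — 1651/2048
g(brbbrrbbbrrbr) = { 0 1/2 3/4 25/32 51/64 103/128 825/1024 | 1651/2048 413/512 207/256 13/16 7/8 1 } — 3301/4096
g(brbbrrbbbrrbrr) = { 0 1/2 3/4 25/32 51/64 103/128 825/1024 | 3301/4096 1651/2048 413/512 207/256 13/16 7/8 1 } — 6601/8192

6601/8192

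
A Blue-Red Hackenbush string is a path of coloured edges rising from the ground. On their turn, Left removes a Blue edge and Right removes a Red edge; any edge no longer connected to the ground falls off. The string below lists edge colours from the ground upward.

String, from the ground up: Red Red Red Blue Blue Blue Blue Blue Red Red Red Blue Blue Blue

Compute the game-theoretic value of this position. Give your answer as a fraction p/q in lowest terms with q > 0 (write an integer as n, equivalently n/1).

Build v(s[:k]) for k = 1..14, string s = Red Red Red Blue Blue Blue Blue Blue Red Red Red Blue Blue Blue.
edge 1 of 14 (Red): { (no moves) | 0 } -> -1
edge 2 of 14 (Red): { (no moves) | -1,0 } -> -2
edge 3 of 14 (Red): { (no moves) | -2,-1,0 } -> -3
edge 4 of 14 (Blue): { -3 | -2,-1,0 } -> -5/2
edge 5 of 14 (Blue): { -3,-5/2 | -2,-1,0 } -> -9/4
edge 6 of 14 (Blue): { -3,-5/2,-9/4 | -2,-1,0 } -> -17/8
edge 7 of 14 (Blue): { -3,-5/2,-9/4,-17/8 | -2,-1,0 } -> -33/16
edge 8 of 14 (Blue): { -3,-5/2,-9/4,-17/8,-33/16 | -2,-1,0 } -> -65/32
edge 9 of 14 (Red): { -3,-5/2,-9/4,-17/8,-33/16 | -65/32,-2,-1,0 } -> -131/64
edge 10 of 14 (Red): { -3,-5/2,-9/4,-17/8,-33/16 | -131/64,-65/32,-2,-1,0 } -> -263/128
edge 11 of 14 (Red): { -3,-5/2,-9/4,-17/8,-33/16 | -263/128,-131/64,-65/32,-2,-1,0 } -> -527/256
edge 12 of 14 (Blue): { -3,-5/2,-9/4,-17/8,-33/16,-527/256 | -263/128,-131/64,-65/32,-2,-1,0 } -> -1053/512
edge 13 of 14 (Blue): { -3,-5/2,-9/4,-17/8,-33/16,-527/256,-1053/512 | -263/128,-131/64,-65/32,-2,-1,0 } -> -2105/1024
edge 14 of 14 (Blue): { -3,-5/2,-9/4,-17/8,-33/16,-527/256,-1053/512,-2105/1024 | -263/128,-131/64,-65/32,-2,-1,0 } -> -4209/2048

-4209/2048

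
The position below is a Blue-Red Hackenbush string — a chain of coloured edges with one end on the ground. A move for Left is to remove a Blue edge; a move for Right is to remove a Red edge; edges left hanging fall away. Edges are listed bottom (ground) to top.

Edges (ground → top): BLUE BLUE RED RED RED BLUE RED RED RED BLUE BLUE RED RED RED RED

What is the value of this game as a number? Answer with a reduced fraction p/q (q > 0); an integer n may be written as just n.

Prefix values for BLUE BLUE RED RED RED BLUE RED RED RED BLUE BLUE RED RED RED RED via {L|R} + simplicity:
val_1 [B]  L=[0]  R=[∅]  => 1
val_2 [BB]  L=[0 1]  R=[∅]  => 2
val_3 [BBR]  L=[0 1]  R=[2]  => 3/2
val_4 [BBRR]  L=[0 1]  R=[3/2 2]  => 5/4
val_5 [BBRRR]  L=[0 1]  R=[5/4 3/2 2]  => 9/8
val_6 [BBRRRB]  L=[0 1 9/8]  R=[5/4 3/2 2]  => 19/16
val_7 [BBRRRBR]  L=[0 1 9/8]  R=[19/16 5/4 3/2 2]  => 37/32
val_8 [BBRRRBRR]  L=[0 1 9/8]  R=[37/32 19/16 5/4 3/2 2]  => 73/64
val_9 [BBRRRBRRR]  L=[0 1 9/8]  R=[73/64 37/32 19/16 5/4 3/2 2]  => 145/128
val_10 [BBRRRBRRRB]  L=[0 1 9/8 145/128]  R=[73/64 37/32 19/16 5/4 3/2 2]  => 291/256
val_11 [BBRRRBRRRBB]  L=[0 1 9/8 145/128 291/256]  R=[73/64 37/32 19/16 5/4 3/2 2]  => 583/512
val_12 [BBRRRBRRRBBR]  L=[0 1 9/8 145/128 291/256]  R=[583/512 73/64 37/32 19/16 5/4 3/2 2]  => 1165/1024
val_13 [BBRRRBRRRBBRR]  L=[0 1 9/8 145/128 291/256]  R=[1165/1024 583/512 73/64 37/32 19/16 5/4 3/2 2]  => 2329/2048
val_14 [BBRRRBRRRBBRRR]  L=[0 1 9/8 145/128 291/256]  R=[2329/2048 1165/1024 583/512 73/64 37/32 19/16 5/4 3/2 2]  => 4657/4096
val_15 [BBRRRBRRRBBRRRR]  L=[0 1 9/8 145/128 291/256]  R=[4657/4096 2329/2048 1165/1024 583/512 73/64 37/32 19/16 5/4 3/2 2]  => 9313/8192

9313/8192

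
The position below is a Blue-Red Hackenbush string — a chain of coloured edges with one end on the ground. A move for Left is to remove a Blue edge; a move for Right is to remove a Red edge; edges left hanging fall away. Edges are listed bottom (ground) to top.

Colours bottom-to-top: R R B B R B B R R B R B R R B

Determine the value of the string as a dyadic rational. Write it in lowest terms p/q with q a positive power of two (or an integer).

-10669/8192

G(R) = { · | 0 } = -1
G(RR) = { · | -1; 0 } = -2
G(RRB) = { -2 | -1; 0 } = -3/2
G(RRBB) = { -2; -3/2 | -1; 0 } = -5/4
G(RRBBR) = { -2; -3/2 | -5/4; -1; 0 } = -11/8
G(RRBBRB) = { -2; -3/2; -11/8 | -5/4; -1; 0 } = -21/16
G(RRBBRBB) = { -2; -3/2; -11/8; -21/16 | -5/4; -1; 0 } = -41/32
G(RRBBRBBR) = { -2; -3/2; -11/8; -21/16 | -41/32; -5/4; -1; 0 } = -83/64
G(RRBBRBBRR) = { -2; -3/2; -11/8; -21/16 | -83/64; -41/32; -5/4; -1; 0 } = -167/128
G(RRBBRBBRRB) = { -2; -3/2; -11/8; -21/16; -167/128 | -83/64; -41/32; -5/4; -1; 0 } = -333/256
G(RRBBRBBRRBR) = { -2; -3/2; -11/8; -21/16; -167/128 | -333/256; -83/64; -41/32; -5/4; -1; 0 } = -667/512
G(RRBBRBBRRBRB) = { -2; -3/2; -11/8; -21/16; -167/128; -667/512 | -333/256; -83/64; -41/32; -5/4; -1; 0 } = -1333/1024
G(RRBBRBBRRBRBR) = { -2; -3/2; -11/8; -21/16; -167/128; -667/512 | -1333/1024; -333/256; -83/64; -41/32; -5/4; -1; 0 } = -2667/2048
G(RRBBRBBRRBRBRR) = { -2; -3/2; -11/8; -21/16; -167/128; -667/512 | -2667/2048; -1333/1024; -333/256; -83/64; -41/32; -5/4; -1; 0 } = -5335/4096
G(RRBBRBBRRBRBRRB) = { -2; -3/2; -11/8; -21/16; -167/128; -667/512; -5335/4096 | -2667/2048; -1333/1024; -333/256; -83/64; -41/32; -5/4; -1; 0 } = -10669/8192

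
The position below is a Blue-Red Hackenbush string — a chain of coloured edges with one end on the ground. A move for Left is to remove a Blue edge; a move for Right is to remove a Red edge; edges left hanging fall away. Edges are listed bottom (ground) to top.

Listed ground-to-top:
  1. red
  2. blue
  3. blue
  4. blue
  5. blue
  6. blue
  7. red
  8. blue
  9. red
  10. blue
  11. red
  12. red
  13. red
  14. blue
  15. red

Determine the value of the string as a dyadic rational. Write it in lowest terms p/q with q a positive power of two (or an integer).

-699/16384

v_1 [r]  L=[]  R=[0]  -> -1
v_2 [rb]  L=[-1]  R=[0]  -> -1/2
v_3 [rbb]  L=[-1,-1/2]  R=[0]  -> -1/4
v_4 [rbbb]  L=[-1,-1/2,-1/4]  R=[0]  -> -1/8
v_5 [rbbbb]  L=[-1,-1/2,-1/4,-1/8]  R=[0]  -> -1/16
v_6 [rbbbbb]  L=[-1,-1/2,-1/4,-1/8,-1/16]  R=[0]  -> -1/32
v_7 [rbbbbbr]  L=[-1,-1/2,-1/4,-1/8,-1/16]  R=[-1/32,0]  -> -3/64
v_8 [rbbbbbrb]  L=[-1,-1/2,-1/4,-1/8,-1/16,-3/64]  R=[-1/32,0]  -> -5/128
v_9 [rbbbbbrbr]  L=[-1,-1/2,-1/4,-1/8,-1/16,-3/64]  R=[-5/128,-1/32,0]  -> -11/256
v_10 [rbbbbbrbrb]  L=[-1,-1/2,-1/4,-1/8,-1/16,-3/64,-11/256]  R=[-5/128,-1/32,0]  -> -21/512
v_11 [rbbbbbrbrbr]  L=[-1,-1/2,-1/4,-1/8,-1/16,-3/64,-11/256]  R=[-21/512,-5/128,-1/32,0]  -> -43/1024
v_12 [rbbbbbrbrbrr]  L=[-1,-1/2,-1/4,-1/8,-1/16,-3/64,-11/256]  R=[-43/1024,-21/512,-5/128,-1/32,0]  -> -87/2048
v_13 [rbbbbbrbrbrrr]  L=[-1,-1/2,-1/4,-1/8,-1/16,-3/64,-11/256]  R=[-87/2048,-43/1024,-21/512,-5/128,-1/32,0]  -> -175/4096
v_14 [rbbbbbrbrbrrrb]  L=[-1,-1/2,-1/4,-1/8,-1/16,-3/64,-11/256,-175/4096]  R=[-87/2048,-43/1024,-21/512,-5/128,-1/32,0]  -> -349/8192
v_15 [rbbbbbrbrbrrrbr]  L=[-1,-1/2,-1/4,-1/8,-1/16,-3/64,-11/256,-175/4096]  R=[-349/8192,-87/2048,-43/1024,-21/512,-5/128,-1/32,0]  -> -699/16384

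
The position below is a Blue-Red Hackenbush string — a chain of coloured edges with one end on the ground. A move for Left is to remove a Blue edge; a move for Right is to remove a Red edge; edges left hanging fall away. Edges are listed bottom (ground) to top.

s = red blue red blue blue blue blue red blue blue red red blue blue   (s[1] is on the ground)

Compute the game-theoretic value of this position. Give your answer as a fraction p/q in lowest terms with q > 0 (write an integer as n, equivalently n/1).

-4249/8192

Prefix values for red blue red blue blue blue blue red blue blue red red blue blue via {L|R} + simplicity:
edge 1 of 14 (red): { · | 0 } = -1
edge 2 of 14 (blue): { -1 | 0 } = -1/2
edge 3 of 14 (red): { -1 | -1/2 0 } = -3/4
edge 4 of 14 (blue): { -1 -3/4 | -1/2 0 } = -5/8
edge 5 of 14 (blue): { -1 -3/4 -5/8 | -1/2 0 } = -9/16
edge 6 of 14 (blue): { -1 -3/4 -5/8 -9/16 | -1/2 0 } = -17/32
edge 7 of 14 (blue): { -1 -3/4 -5/8 -9/16 -17/32 | -1/2 0 } = -33/64
edge 8 of 14 (red): { -1 -3/4 -5/8 -9/16 -17/32 | -33/64 -1/2 0 } = -67/128
edge 9 of 14 (blue): { -1 -3/4 -5/8 -9/16 -17/32 -67/128 | -33/64 -1/2 0 } = -133/256
edge 10 of 14 (blue): { -1 -3/4 -5/8 -9/16 -17/32 -67/128 -133/256 | -33/64 -1/2 0 } = -265/512
edge 11 of 14 (red): { -1 -3/4 -5/8 -9/16 -17/32 -67/128 -133/256 | -265/512 -33/64 -1/2 0 } = -531/1024
edge 12 of 14 (red): { -1 -3/4 -5/8 -9/16 -17/32 -67/128 -133/256 | -531/1024 -265/512 -33/64 -1/2 0 } = -1063/2048
edge 13 of 14 (blue): { -1 -3/4 -5/8 -9/16 -17/32 -67/128 -133/256 -1063/2048 | -531/1024 -265/512 -33/64 -1/2 0 } = -2125/4096
edge 14 of 14 (blue): { -1 -3/4 -5/8 -9/16 -17/32 -67/128 -133/256 -1063/2048 -2125/4096 | -531/1024 -265/512 -33/64 -1/2 0 } = -4249/8192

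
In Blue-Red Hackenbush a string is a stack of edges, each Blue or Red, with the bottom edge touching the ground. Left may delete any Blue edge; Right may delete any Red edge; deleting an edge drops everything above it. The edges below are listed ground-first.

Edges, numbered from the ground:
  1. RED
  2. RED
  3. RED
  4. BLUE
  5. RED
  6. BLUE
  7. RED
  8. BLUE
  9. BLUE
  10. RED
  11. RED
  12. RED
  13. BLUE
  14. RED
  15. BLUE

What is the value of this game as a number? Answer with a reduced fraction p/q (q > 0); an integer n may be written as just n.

-10869/4096

Prefix values for RED RED RED BLUE RED BLUE RED BLUE BLUE RED RED RED BLUE RED BLUE via {L|R} + simplicity:
R: Left { — }, Right { 0 } ⇒ simplest -1
RR: Left { — }, Right { -1,0 } ⇒ simplest -2
RRR: Left { — }, Right { -2,-1,0 } ⇒ simplest -3
RRRB: Left { -3 }, Right { -2,-1,0 } ⇒ simplest -5/2
RRRBR: Left { -3 }, Right { -5/2,-2,-1,0 } ⇒ simplest -11/4
RRRBRB: Left { -3,-11/4 }, Right { -5/2,-2,-1,0 } ⇒ simplest -21/8
RRRBRBR: Left { -3,-11/4 }, Right { -21/8,-5/2,-2,-1,0 } ⇒ simplest -43/16
RRRBRBRB: Left { -3,-11/4,-43/16 }, Right { -21/8,-5/2,-2,-1,0 } ⇒ simplest -85/32
RRRBRBRBB: Left { -3,-11/4,-43/16,-85/32 }, Right { -21/8,-5/2,-2,-1,0 } ⇒ simplest -169/64
RRRBRBRBBR: Left { -3,-11/4,-43/16,-85/32 }, Right { -169/64,-21/8,-5/2,-2,-1,0 } ⇒ simplest -339/128
RRRBRBRBBRR: Left { -3,-11/4,-43/16,-85/32 }, Right { -339/128,-169/64,-21/8,-5/2,-2,-1,0 } ⇒ simplest -679/256
RRRBRBRBBRRR: Left { -3,-11/4,-43/16,-85/32 }, Right { -679/256,-339/128,-169/64,-21/8,-5/2,-2,-1,0 } ⇒ simplest -1359/512
RRRBRBRBBRRRB: Left { -3,-11/4,-43/16,-85/32,-1359/512 }, Right { -679/256,-339/128,-169/64,-21/8,-5/2,-2,-1,0 } ⇒ simplest -2717/1024
RRRBRBRBBRRRBR: Left { -3,-11/4,-43/16,-85/32,-1359/512 }, Right { -2717/1024,-679/256,-339/128,-169/64,-21/8,-5/2,-2,-1,0 } ⇒ simplest -5435/2048
RRRBRBRBBRRRBRB: Left { -3,-11/4,-43/16,-85/32,-1359/512,-5435/2048 }, Right { -2717/1024,-679/256,-339/128,-169/64,-21/8,-5/2,-2,-1,0 } ⇒ simplest -10869/4096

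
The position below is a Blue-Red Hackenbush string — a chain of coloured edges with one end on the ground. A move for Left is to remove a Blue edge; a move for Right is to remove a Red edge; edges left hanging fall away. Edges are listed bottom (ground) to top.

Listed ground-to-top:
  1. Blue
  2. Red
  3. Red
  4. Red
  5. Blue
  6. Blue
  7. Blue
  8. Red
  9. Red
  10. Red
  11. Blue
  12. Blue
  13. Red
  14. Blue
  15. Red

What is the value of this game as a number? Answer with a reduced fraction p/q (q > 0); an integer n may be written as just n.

Recurse on prefixes of the 15-edge string Blue Red Red Red Blue Blue Blue Red Red Red Blue Blue Red Blue Red:
edge 1 of 15 (Blue): { 0 | — } → 1
edge 2 of 15 (Red): { 0 | 1 } → 1/2
edge 3 of 15 (Red): { 0 | 1/2 1 } → 1/4
edge 4 of 15 (Red): { 0 | 1/4 1/2 1 } → 1/8
edge 5 of 15 (Blue): { 0 1/8 | 1/4 1/2 1 } → 3/16
edge 6 of 15 (Blue): { 0 1/8 3/16 | 1/4 1/2 1 } → 7/32
edge 7 of 15 (Blue): { 0 1/8 3/16 7/32 | 1/4 1/2 1 } → 15/64
edge 8 of 15 (Red): { 0 1/8 3/16 7/32 | 15/64 1/4 1/2 1 } → 29/128
edge 9 of 15 (Red): { 0 1/8 3/16 7/32 | 29/128 15/64 1/4 1/2 1 } → 57/256
edge 10 of 15 (Red): { 0 1/8 3/16 7/32 | 57/256 29/128 15/64 1/4 1/2 1 } → 113/512
edge 11 of 15 (Blue): { 0 1/8 3/16 7/32 113/512 | 57/256 29/128 15/64 1/4 1/2 1 } → 227/1024
edge 12 of 15 (Blue): { 0 1/8 3/16 7/32 113/512 227/1024 | 57/256 29/128 15/64 1/4 1/2 1 } → 455/2048
edge 13 of 15 (Red): { 0 1/8 3/16 7/32 113/512 227/1024 | 455/2048 57/256 29/128 15/64 1/4 1/2 1 } → 909/4096
edge 14 of 15 (Blue): { 0 1/8 3/16 7/32 113/512 227/1024 909/4096 | 455/2048 57/256 29/128 15/64 1/4 1/2 1 } → 1819/8192
edge 15 of 15 (Red): { 0 1/8 3/16 7/32 113/512 227/1024 909/4096 | 1819/8192 455/2048 57/256 29/128 15/64 1/4 1/2 1 } → 3637/16384

3637/16384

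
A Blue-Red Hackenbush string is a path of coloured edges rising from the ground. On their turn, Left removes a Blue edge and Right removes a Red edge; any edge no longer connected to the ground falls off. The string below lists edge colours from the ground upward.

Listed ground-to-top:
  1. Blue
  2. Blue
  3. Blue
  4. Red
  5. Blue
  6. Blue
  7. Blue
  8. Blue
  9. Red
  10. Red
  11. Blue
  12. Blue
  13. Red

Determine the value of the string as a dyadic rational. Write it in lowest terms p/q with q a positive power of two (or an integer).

3021/1024

B: Left { 0 }, Right { none } ⇒ simplest 1
BB: Left { 0, 1 }, Right { none } ⇒ simplest 2
BBB: Left { 0, 1, 2 }, Right { none } ⇒ simplest 3
BBBR: Left { 0, 1, 2 }, Right { 3 } ⇒ simplest 5/2
BBBRB: Left { 0, 1, 2, 5/2 }, Right { 3 } ⇒ simplest 11/4
BBBRBB: Left { 0, 1, 2, 5/2, 11/4 }, Right { 3 } ⇒ simplest 23/8
BBBRBBB: Left { 0, 1, 2, 5/2, 11/4, 23/8 }, Right { 3 } ⇒ simplest 47/16
BBBRBBBB: Left { 0, 1, 2, 5/2, 11/4, 23/8, 47/16 }, Right { 3 } ⇒ simplest 95/32
BBBRBBBBR: Left { 0, 1, 2, 5/2, 11/4, 23/8, 47/16 }, Right { 95/32, 3 } ⇒ simplest 189/64
BBBRBBBBRR: Left { 0, 1, 2, 5/2, 11/4, 23/8, 47/16 }, Right { 189/64, 95/32, 3 } ⇒ simplest 377/128
BBBRBBBBRRB: Left { 0, 1, 2, 5/2, 11/4, 23/8, 47/16, 377/128 }, Right { 189/64, 95/32, 3 } ⇒ simplest 755/256
BBBRBBBBRRBB: Left { 0, 1, 2, 5/2, 11/4, 23/8, 47/16, 377/128, 755/256 }, Right { 189/64, 95/32, 3 } ⇒ simplest 1511/512
BBBRBBBBRRBBR: Left { 0, 1, 2, 5/2, 11/4, 23/8, 47/16, 377/128, 755/256 }, Right { 1511/512, 189/64, 95/32, 3 } ⇒ simplest 3021/1024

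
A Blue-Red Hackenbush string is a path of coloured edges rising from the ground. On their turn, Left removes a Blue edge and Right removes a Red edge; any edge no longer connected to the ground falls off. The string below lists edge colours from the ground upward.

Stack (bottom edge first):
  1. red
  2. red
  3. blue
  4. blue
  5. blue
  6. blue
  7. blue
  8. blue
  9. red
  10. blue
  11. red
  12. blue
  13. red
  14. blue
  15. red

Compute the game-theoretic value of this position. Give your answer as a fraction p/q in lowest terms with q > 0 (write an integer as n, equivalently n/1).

edge 1 of 15 (red): { ∅ | 0 } ⇒ -1
edge 2 of 15 (red): { ∅ | -1, 0 } ⇒ -2
edge 3 of 15 (blue): { -2 | -1, 0 } ⇒ -3/2
edge 4 of 15 (blue): { -2, -3/2 | -1, 0 } ⇒ -5/4
edge 5 of 15 (blue): { -2, -3/2, -5/4 | -1, 0 } ⇒ -9/8
edge 6 of 15 (blue): { -2, -3/2, -5/4, -9/8 | -1, 0 } ⇒ -17/16
edge 7 of 15 (blue): { -2, -3/2, -5/4, -9/8, -17/16 | -1, 0 } ⇒ -33/32
edge 8 of 15 (blue): { -2, -3/2, -5/4, -9/8, -17/16, -33/32 | -1, 0 } ⇒ -65/64
edge 9 of 15 (red): { -2, -3/2, -5/4, -9/8, -17/16, -33/32 | -65/64, -1, 0 } ⇒ -131/128
edge 10 of 15 (blue): { -2, -3/2, -5/4, -9/8, -17/16, -33/32, -131/128 | -65/64, -1, 0 } ⇒ -261/256
edge 11 of 15 (red): { -2, -3/2, -5/4, -9/8, -17/16, -33/32, -131/128 | -261/256, -65/64, -1, 0 } ⇒ -523/512
edge 12 of 15 (blue): { -2, -3/2, -5/4, -9/8, -17/16, -33/32, -131/128, -523/512 | -261/256, -65/64, -1, 0 } ⇒ -1045/1024
edge 13 of 15 (red): { -2, -3/2, -5/4, -9/8, -17/16, -33/32, -131/128, -523/512 | -1045/1024, -261/256, -65/64, -1, 0 } ⇒ -2091/2048
edge 14 of 15 (blue): { -2, -3/2, -5/4, -9/8, -17/16, -33/32, -131/128, -523/512, -2091/2048 | -1045/1024, -261/256, -65/64, -1, 0 } ⇒ -4181/4096
edge 15 of 15 (red): { -2, -3/2, -5/4, -9/8, -17/16, -33/32, -131/128, -523/512, -2091/2048 | -4181/4096, -1045/1024, -261/256, -65/64, -1, 0 } ⇒ -8363/8192

-8363/8192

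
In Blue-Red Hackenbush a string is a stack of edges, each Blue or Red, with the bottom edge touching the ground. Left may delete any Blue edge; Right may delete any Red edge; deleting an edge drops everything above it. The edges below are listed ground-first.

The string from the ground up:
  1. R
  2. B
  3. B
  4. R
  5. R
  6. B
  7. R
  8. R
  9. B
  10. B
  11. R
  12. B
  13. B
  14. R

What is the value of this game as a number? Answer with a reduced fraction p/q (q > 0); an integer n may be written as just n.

val_1 [R]  L=[—]  R=[0]  = -1
val_2 [RB]  L=[-1]  R=[0]  = -1/2
val_3 [RBB]  L=[-1; -1/2]  R=[0]  = -1/4
val_4 [RBBR]  L=[-1; -1/2]  R=[-1/4; 0]  = -3/8
val_5 [RBBRR]  L=[-1; -1/2]  R=[-3/8; -1/4; 0]  = -7/16
val_6 [RBBRRB]  L=[-1; -1/2; -7/16]  R=[-3/8; -1/4; 0]  = -13/32
val_7 [RBBRRBR]  L=[-1; -1/2; -7/16]  R=[-13/32; -3/8; -1/4; 0]  = -27/64
val_8 [RBBRRBRR]  L=[-1; -1/2; -7/16]  R=[-27/64; -13/32; -3/8; -1/4; 0]  = -55/128
val_9 [RBBRRBRRB]  L=[-1; -1/2; -7/16; -55/128]  R=[-27/64; -13/32; -3/8; -1/4; 0]  = -109/256
val_10 [RBBRRBRRBB]  L=[-1; -1/2; -7/16; -55/128; -109/256]  R=[-27/64; -13/32; -3/8; -1/4; 0]  = -217/512
val_11 [RBBRRBRRBBR]  L=[-1; -1/2; -7/16; -55/128; -109/256]  R=[-217/512; -27/64; -13/32; -3/8; -1/4; 0]  = -435/1024
val_12 [RBBRRBRRBBRB]  L=[-1; -1/2; -7/16; -55/128; -109/256; -435/1024]  R=[-217/512; -27/64; -13/32; -3/8; -1/4; 0]  = -869/2048
val_13 [RBBRRBRRBBRBB]  L=[-1; -1/2; -7/16; -55/128; -109/256; -435/1024; -869/2048]  R=[-217/512; -27/64; -13/32; -3/8; -1/4; 0]  = -1737/4096
val_14 [RBBRRBRRBBRBBR]  L=[-1; -1/2; -7/16; -55/128; -109/256; -435/1024; -869/2048]  R=[-1737/4096; -217/512; -27/64; -13/32; -3/8; -1/4; 0]  = -3475/8192

-3475/8192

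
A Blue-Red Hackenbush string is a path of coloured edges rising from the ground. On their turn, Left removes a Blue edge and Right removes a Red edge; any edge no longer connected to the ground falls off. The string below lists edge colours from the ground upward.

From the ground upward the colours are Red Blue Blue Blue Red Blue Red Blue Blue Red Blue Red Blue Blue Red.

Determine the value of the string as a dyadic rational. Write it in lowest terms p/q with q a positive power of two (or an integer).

-2643/16384

Build v(s[:k]) for k = 1..15, string s = Red Blue Blue Blue Red Blue Red Blue Blue Red Blue Red Blue Blue Red.
R: Left { — }, Right { 0 } ⇒ simplest -1
RB: Left { -1 }, Right { 0 } ⇒ simplest -1/2
RBB: Left { -1, -1/2 }, Right { 0 } ⇒ simplest -1/4
RBBB: Left { -1, -1/2, -1/4 }, Right { 0 } ⇒ simplest -1/8
RBBBR: Left { -1, -1/2, -1/4 }, Right { -1/8, 0 } ⇒ simplest -3/16
RBBBRB: Left { -1, -1/2, -1/4, -3/16 }, Right { -1/8, 0 } ⇒ simplest -5/32
RBBBRBR: Left { -1, -1/2, -1/4, -3/16 }, Right { -5/32, -1/8, 0 } ⇒ simplest -11/64
RBBBRBRB: Left { -1, -1/2, -1/4, -3/16, -11/64 }, Right { -5/32, -1/8, 0 } ⇒ simplest -21/128
RBBBRBRBB: Left { -1, -1/2, -1/4, -3/16, -11/64, -21/128 }, Right { -5/32, -1/8, 0 } ⇒ simplest -41/256
RBBBRBRBBR: Left { -1, -1/2, -1/4, -3/16, -11/64, -21/128 }, Right { -41/256, -5/32, -1/8, 0 } ⇒ simplest -83/512
RBBBRBRBBRB: Left { -1, -1/2, -1/4, -3/16, -11/64, -21/128, -83/512 }, Right { -41/256, -5/32, -1/8, 0 } ⇒ simplest -165/1024
RBBBRBRBBRBR: Left { -1, -1/2, -1/4, -3/16, -11/64, -21/128, -83/512 }, Right { -165/1024, -41/256, -5/32, -1/8, 0 } ⇒ simplest -331/2048
RBBBRBRBBRBRB: Left { -1, -1/2, -1/4, -3/16, -11/64, -21/128, -83/512, -331/2048 }, Right { -165/1024, -41/256, -5/32, -1/8, 0 } ⇒ simplest -661/4096
RBBBRBRBBRBRBB: Left { -1, -1/2, -1/4, -3/16, -11/64, -21/128, -83/512, -331/2048, -661/4096 }, Right { -165/1024, -41/256, -5/32, -1/8, 0 } ⇒ simplest -1321/8192
RBBBRBRBBRBRBBR: Left { -1, -1/2, -1/4, -3/16, -11/64, -21/128, -83/512, -331/2048, -661/4096 }, Right { -1321/8192, -165/1024, -41/256, -5/32, -1/8, 0 } ⇒ simplest -2643/16384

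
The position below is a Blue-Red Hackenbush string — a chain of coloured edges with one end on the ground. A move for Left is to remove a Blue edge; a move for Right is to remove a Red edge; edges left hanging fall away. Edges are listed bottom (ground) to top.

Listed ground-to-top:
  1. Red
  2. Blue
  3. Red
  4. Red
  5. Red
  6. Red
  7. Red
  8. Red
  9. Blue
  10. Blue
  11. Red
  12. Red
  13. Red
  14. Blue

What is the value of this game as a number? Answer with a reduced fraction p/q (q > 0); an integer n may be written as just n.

-8093/8192

Build g(s[:k]) for k = 1..14, string s = Red Blue Red Red Red Red Red Red Blue Blue Red Red Red Blue.
step 1: add Red to get R; options L={ ∅ } R={ 0 } gives -1
step 2: add Blue to get RB; options L={ -1 } R={ 0 } gives -1/2
step 3: add Red to get RBR; options L={ -1 } R={ -1/2; 0 } gives -3/4
step 4: add Red to get RBRR; options L={ -1 } R={ -3/4; -1/2; 0 } gives -7/8
step 5: add Red to get RBRRR; options L={ -1 } R={ -7/8; -3/4; -1/2; 0 } gives -15/16
step 6: add Red to get RBRRRR; options L={ -1 } R={ -15/16; -7/8; -3/4; -1/2; 0 } gives -31/32
step 7: add Red to get RBRRRRR; options L={ -1 } R={ -31/32; -15/16; -7/8; -3/4; -1/2; 0 } gives -63/64
step 8: add Red to get RBRRRRRR; options L={ -1 } R={ -63/64; -31/32; -15/16; -7/8; -3/4; -1/2; 0 } gives -127/128
step 9: add Blue to get RBRRRRRRB; options L={ -1; -127/128 } R={ -63/64; -31/32; -15/16; -7/8; -3/4; -1/2; 0 } gives -253/256
step 10: add Blue to get RBRRRRRRBB; options L={ -1; -127/128; -253/256 } R={ -63/64; -31/32; -15/16; -7/8; -3/4; -1/2; 0 } gives -505/512
step 11: add Red to get RBRRRRRRBBR; options L={ -1; -127/128; -253/256 } R={ -505/512; -63/64; -31/32; -15/16; -7/8; -3/4; -1/2; 0 } gives -1011/1024
step 12: add Red to get RBRRRRRRBBRR; options L={ -1; -127/128; -253/256 } R={ -1011/1024; -505/512; -63/64; -31/32; -15/16; -7/8; -3/4; -1/2; 0 } gives -2023/2048
step 13: add Red to get RBRRRRRRBBRRR; options L={ -1; -127/128; -253/256 } R={ -2023/2048; -1011/1024; -505/512; -63/64; -31/32; -15/16; -7/8; -3/4; -1/2; 0 } gives -4047/4096
step 14: add Blue to get RBRRRRRRBBRRRB; options L={ -1; -127/128; -253/256; -4047/4096 } R={ -2023/2048; -1011/1024; -505/512; -63/64; -31/32; -15/16; -7/8; -3/4; -1/2; 0 } gives -8093/8192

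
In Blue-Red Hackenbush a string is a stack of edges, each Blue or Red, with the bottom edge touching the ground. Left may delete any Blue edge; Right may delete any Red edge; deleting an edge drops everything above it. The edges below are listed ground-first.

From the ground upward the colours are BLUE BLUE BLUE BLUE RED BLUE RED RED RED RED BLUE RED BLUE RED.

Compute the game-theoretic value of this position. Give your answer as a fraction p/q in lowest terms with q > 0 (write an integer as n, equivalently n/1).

3605/1024

G_1 [B]  L=[0]  R=[none]  — 1
G_2 [BB]  L=[0; 1]  R=[none]  — 2
G_3 [BBB]  L=[0; 1; 2]  R=[none]  — 3
G_4 [BBBB]  L=[0; 1; 2; 3]  R=[none]  — 4
G_5 [BBBBR]  L=[0; 1; 2; 3]  R=[4]  — 7/2
G_6 [BBBBRB]  L=[0; 1; 2; 3; 7/2]  R=[4]  — 15/4
G_7 [BBBBRBR]  L=[0; 1; 2; 3; 7/2]  R=[15/4; 4]  — 29/8
G_8 [BBBBRBRR]  L=[0; 1; 2; 3; 7/2]  R=[29/8; 15/4; 4]  — 57/16
G_9 [BBBBRBRRR]  L=[0; 1; 2; 3; 7/2]  R=[57/16; 29/8; 15/4; 4]  — 113/32
G_10 [BBBBRBRRRR]  L=[0; 1; 2; 3; 7/2]  R=[113/32; 57/16; 29/8; 15/4; 4]  — 225/64
G_11 [BBBBRBRRRRB]  L=[0; 1; 2; 3; 7/2; 225/64]  R=[113/32; 57/16; 29/8; 15/4; 4]  — 451/128
G_12 [BBBBRBRRRRBR]  L=[0; 1; 2; 3; 7/2; 225/64]  R=[451/128; 113/32; 57/16; 29/8; 15/4; 4]  — 901/256
G_13 [BBBBRBRRRRBRB]  L=[0; 1; 2; 3; 7/2; 225/64; 901/256]  R=[451/128; 113/32; 57/16; 29/8; 15/4; 4]  — 1803/512
G_14 [BBBBRBRRRRBRBR]  L=[0; 1; 2; 3; 7/2; 225/64; 901/256]  R=[1803/512; 451/128; 113/32; 57/16; 29/8; 15/4; 4]  — 3605/1024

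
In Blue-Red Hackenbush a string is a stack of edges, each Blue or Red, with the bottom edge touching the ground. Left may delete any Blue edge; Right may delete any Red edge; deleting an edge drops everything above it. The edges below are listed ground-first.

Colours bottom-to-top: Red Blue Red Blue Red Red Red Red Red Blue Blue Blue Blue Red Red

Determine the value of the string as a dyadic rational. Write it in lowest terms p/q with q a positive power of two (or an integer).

Prefix values for Red Blue Red Blue Red Red Red Red Red Blue Blue Blue Blue Red Red via {L|R} + simplicity:
G(R) = { · | 0 } → -1
G(RB) = { -1 | 0 } → -1/2
G(RBR) = { -1 | -1/2; 0 } → -3/4
G(RBRB) = { -1; -3/4 | -1/2; 0 } → -5/8
G(RBRBR) = { -1; -3/4 | -5/8; -1/2; 0 } → -11/16
G(RBRBRR) = { -1; -3/4 | -11/16; -5/8; -1/2; 0 } → -23/32
G(RBRBRRR) = { -1; -3/4 | -23/32; -11/16; -5/8; -1/2; 0 } → -47/64
G(RBRBRRRR) = { -1; -3/4 | -47/64; -23/32; -11/16; -5/8; -1/2; 0 } → -95/128
G(RBRBRRRRR) = { -1; -3/4 | -95/128; -47/64; -23/32; -11/16; -5/8; -1/2; 0 } → -191/256
G(RBRBRRRRRB) = { -1; -3/4; -191/256 | -95/128; -47/64; -23/32; -11/16; -5/8; -1/2; 0 } → -381/512
G(RBRBRRRRRBB) = { -1; -3/4; -191/256; -381/512 | -95/128; -47/64; -23/32; -11/16; -5/8; -1/2; 0 } → -761/1024
G(RBRBRRRRRBBB) = { -1; -3/4; -191/256; -381/512; -761/1024 | -95/128; -47/64; -23/32; -11/16; -5/8; -1/2; 0 } → -1521/2048
G(RBRBRRRRRBBBB) = { -1; -3/4; -191/256; -381/512; -761/1024; -1521/2048 | -95/128; -47/64; -23/32; -11/16; -5/8; -1/2; 0 } → -3041/4096
G(RBRBRRRRRBBBBR) = { -1; -3/4; -191/256; -381/512; -761/1024; -1521/2048 | -3041/4096; -95/128; -47/64; -23/32; -11/16; -5/8; -1/2; 0 } → -6083/8192
G(RBRBRRRRRBBBBRR) = { -1; -3/4; -191/256; -381/512; -761/1024; -1521/2048 | -6083/8192; -3041/4096; -95/128; -47/64; -23/32; -11/16; -5/8; -1/2; 0 } → -12167/16384

-12167/16384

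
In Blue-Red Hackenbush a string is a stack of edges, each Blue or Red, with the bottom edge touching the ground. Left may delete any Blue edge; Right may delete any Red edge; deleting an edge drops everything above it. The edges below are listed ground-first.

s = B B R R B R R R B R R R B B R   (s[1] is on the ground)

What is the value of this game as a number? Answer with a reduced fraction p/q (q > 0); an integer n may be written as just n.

Recurse on prefixes of the 15-edge string B B R R B R R R B R R R B B R:
B: Left { 0 }, Right { (no moves) } so simplest 1
BB: Left { 0,1 }, Right { (no moves) } so simplest 2
BBR: Left { 0,1 }, Right { 2 } so simplest 3/2
BBRR: Left { 0,1 }, Right { 3/2,2 } so simplest 5/4
BBRRB: Left { 0,1,5/4 }, Right { 3/2,2 } so simplest 11/8
BBRRBR: Left { 0,1,5/4 }, Right { 11/8,3/2,2 } so simplest 21/16
BBRRBRR: Left { 0,1,5/4 }, Right { 21/16,11/8,3/2,2 } so simplest 41/32
BBRRBRRR: Left { 0,1,5/4 }, Right { 41/32,21/16,11/8,3/2,2 } so simplest 81/64
BBRRBRRRB: Left { 0,1,5/4,81/64 }, Right { 41/32,21/16,11/8,3/2,2 } so simplest 163/128
BBRRBRRRBR: Left { 0,1,5/4,81/64 }, Right { 163/128,41/32,21/16,11/8,3/2,2 } so simplest 325/256
BBRRBRRRBRR: Left { 0,1,5/4,81/64 }, Right { 325/256,163/128,41/32,21/16,11/8,3/2,2 } so simplest 649/512
BBRRBRRRBRRR: Left { 0,1,5/4,81/64 }, Right { 649/512,325/256,163/128,41/32,21/16,11/8,3/2,2 } so simplest 1297/1024
BBRRBRRRBRRRB: Left { 0,1,5/4,81/64,1297/1024 }, Right { 649/512,325/256,163/128,41/32,21/16,11/8,3/2,2 } so simplest 2595/2048
BBRRBRRRBRRRBB: Left { 0,1,5/4,81/64,1297/1024,2595/2048 }, Right { 649/512,325/256,163/128,41/32,21/16,11/8,3/2,2 } so simplest 5191/4096
BBRRBRRRBRRRBBR: Left { 0,1,5/4,81/64,1297/1024,2595/2048 }, Right { 5191/4096,649/512,325/256,163/128,41/32,21/16,11/8,3/2,2 } so simplest 10381/8192

10381/8192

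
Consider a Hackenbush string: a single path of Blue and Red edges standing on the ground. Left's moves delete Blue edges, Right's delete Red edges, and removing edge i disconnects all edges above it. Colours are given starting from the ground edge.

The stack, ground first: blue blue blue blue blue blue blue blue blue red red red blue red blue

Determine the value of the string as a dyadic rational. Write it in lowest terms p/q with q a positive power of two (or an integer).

523/64

Build val(s[:k]) for k = 1..15, string s = blue blue blue blue blue blue blue blue blue red red red blue red blue.
1 of 15 · b · max L 0 · min R +∞ -> 1
2 of 15 · bb · max L 1 · min R +∞ -> 2
3 of 15 · bbb · max L 2 · min R +∞ -> 3
4 of 15 · bbbb · max L 3 · min R +∞ -> 4
5 of 15 · bbbbb · max L 4 · min R +∞ -> 5
6 of 15 · bbbbbb · max L 5 · min R +∞ -> 6
7 of 15 · bbbbbbb · max L 6 · min R +∞ -> 7
8 of 15 · bbbbbbbb · max L 7 · min R +∞ -> 8
9 of 15 · bbbbbbbbb · max L 8 · min R +∞ -> 9
10 of 15 · bbbbbbbbbr · max L 8 · min R 9 -> 17/2
11 of 15 · bbbbbbbbbrr · max L 8 · min R 17/2 -> 33/4
12 of 15 · bbbbbbbbbrrr · max L 8 · min R 33/4 -> 65/8
13 of 15 · bbbbbbbbbrrrb · max L 65/8 · min R 33/4 -> 131/16
14 of 15 · bbbbbbbbbrrrbr · max L 65/8 · min R 131/16 -> 261/32
15 of 15 · bbbbbbbbbrrrbrb · max L 261/32 · min R 131/16 -> 523/64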